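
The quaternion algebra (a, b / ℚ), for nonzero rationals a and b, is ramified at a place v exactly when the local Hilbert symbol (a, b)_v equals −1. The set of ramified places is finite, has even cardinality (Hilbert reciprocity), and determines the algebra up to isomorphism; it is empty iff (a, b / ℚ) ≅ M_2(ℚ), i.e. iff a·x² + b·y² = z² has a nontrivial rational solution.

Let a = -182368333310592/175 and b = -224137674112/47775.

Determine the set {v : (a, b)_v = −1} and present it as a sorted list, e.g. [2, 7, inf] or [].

[3, 7, 13, inf]

(a, b) ≡ (-6006, -858) mod (ℚ^×)²; places V = {2, 3, 5, 7, 11, 13, 31, 37, ∞}.
(a,b)_37: α=0, u≡12; β=2, v≡21 (mod 37); (12|37)=+1, (21|37)=+1; sign (−1)^0·+1^2·+1^0 = +1.
(a,b)_31: α=2, u≡1; β=2, v≡10 (mod 31); (1|31)=+1, (10|31)=+1; sign (−1)^0·+1^2·+1^2 = +1.
(a,b)_∞: sgn(-6006)=−, sgn(-858)=−, so -1.
(a,b)_11: α=3, u≡4; β=3, v≡7 (mod 11); (4|11)=+1, (7|11)=-1; sign (−1)^1·+1^3·-1^3 = +1.
(a,b)_5: α=-2, u≡4; β=-2, v≡3 (mod 5); (4|5)=+1, (3|5)=-1; sign (−1)^0·+1^-2·-1^-2 = +1.
(a,b)_3: α=1, u≡2; β=-1, v≡2 (mod 3); (2|3)=-1, (2|3)=-1; sign (−1)^1·-1^-1·-1^1 = -1.
(a,b)_2: α=7, β=7; u≡5, v≡3 (mod 8); ε(u)ε(v)=0·1, αω(v)=7·1, βω(u)=7·1; sum ≡ 0  ⇒  +1.
(a,b)_13: α=5, u≡8; β=-1, v≡10 (mod 13); (8|13)=-1, (10|13)=+1; sign (−1)^0·-1^-1·+1^5 = -1.
(a,b)_7: α=-1, u≡3; β=-2, v≡6 (mod 7); (3|7)=-1, (6|7)=-1; sign (−1)^0·-1^-2·-1^-1 = -1.
Ram(-6006, -858) = {3, 7, 13, ∞}; no ℚ_3-point on the conic.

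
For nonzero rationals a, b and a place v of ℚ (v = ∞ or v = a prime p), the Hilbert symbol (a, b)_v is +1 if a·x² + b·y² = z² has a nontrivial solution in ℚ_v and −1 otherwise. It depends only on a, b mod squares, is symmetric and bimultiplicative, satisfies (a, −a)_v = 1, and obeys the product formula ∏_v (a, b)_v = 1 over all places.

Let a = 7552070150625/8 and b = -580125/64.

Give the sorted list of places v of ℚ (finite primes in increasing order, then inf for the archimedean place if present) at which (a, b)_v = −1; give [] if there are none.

[2, 3, 5, 17]

Mod squares: a ≡ 1122, b ≡ -23205. Check v ∈ {∞, 2, 3, 5, 7, 11, 13, 17}.
v=3: a=3^3·(≡2), b=3^1·(≡2) mod 3; (2|3)=-1, (2|3)=-1; (−1)^{3·1·1}·(-1)^1·(-1)^3 = -1.
v=11: a=11^1·(≡1), b=11^0·(≡9) mod 11; (1|11)=+1, (9|11)=+1; (−1)^{1·0·5}·(+1)^0·(+1)^1 = +1.
v=7: a=7^2·(≡1), b=7^1·(≡5) mod 7; (1|7)=+1, (5|7)=-1; (−1)^{2·1·3}·(+1)^1·(-1)^2 = +1.
v=∞: 1122 > 0 and -23205 < 0  ⇒  (a,b)_∞ = +1.
v=5: a=5^4·(≡2), b=5^3·(≡1) mod 5; (2|5)=-1, (1|5)=+1; (−1)^{4·3·2}·(-1)^3·(+1)^4 = -1.
v=13: a=13^2·(≡9), b=13^1·(≡9) mod 13; (9|13)=+1, (9|13)=+1; (−1)^{2·1·6}·(+1)^1·(+1)^2 = +1.
v=2: v_2(a)=-3, v_2(b)=-6; units ≡ 1, 3 (mod 8); ε·ε+αω+βω = 0·1+-3·1+-6·0 ≡ 1  ⇒  (a,b)_2 = -1.
v=17: a=17^3·(≡9), b=17^1·(≡10) mod 17; (9|17)=+1, (10|17)=-1; (−1)^{3·1·8}·(+1)^1·(-1)^3 = -1.
Ram(1122, -23205) = {2, 3, 5, 17}; no ℚ_2-point on the conic.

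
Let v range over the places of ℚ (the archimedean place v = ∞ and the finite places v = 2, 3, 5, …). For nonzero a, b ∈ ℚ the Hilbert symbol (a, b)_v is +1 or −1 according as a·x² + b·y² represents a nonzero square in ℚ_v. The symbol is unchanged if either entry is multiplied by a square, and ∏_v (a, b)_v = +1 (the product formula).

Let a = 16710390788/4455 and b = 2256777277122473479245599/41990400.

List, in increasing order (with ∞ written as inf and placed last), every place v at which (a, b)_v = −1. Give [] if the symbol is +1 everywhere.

Mod squares: a ≡ 1616615, b ≡ 2639. Check v ∈ {∞, 2, 3, 5, 7, 11, 13, 17, 19, 29}.
v=2: v_2(a)=2, v_2(b)=-8; units ≡ 7, 7 (mod 8); ε·ε+αω+βω = 1·1+2·0+-8·0 ≡ 1  ⇒  (a,b)_2 = -1.
v=∞: 1616615 > 0 and 2639 > 0  ⇒  (a,b)_∞ = +1.
v=17: a=17^1·(≡7), b=17^2·(≡2) mod 17; (7|17)=-1, (2|17)=+1; (−1)^{1·2·8}·(-1)^2·(+1)^1 = +1.
v=13: a=13^3·(≡9), b=13^7·(≡11) mod 13; (9|13)=+1, (11|13)=-1; (−1)^{3·7·6}·(+1)^7·(-1)^3 = -1.
v=29: a=29^2·(≡8), b=29^5·(≡28) mod 29; (8|29)=-1, (28|29)=+1; (−1)^{2·5·14}·(-1)^5·(+1)^2 = -1.
v=19: a=19^1·(≡13), b=19^2·(≡9) mod 19; (13|19)=-1, (9|19)=+1; (−1)^{1·2·9}·(-1)^2·(+1)^1 = +1.
v=5: a=5^-1·(≡3), b=5^-2·(≡4) mod 5; (3|5)=-1, (4|5)=+1; (−1)^{-1·-2·2}·(-1)^-2·(+1)^-1 = +1.
v=3: a=3^-4·(≡2), b=3^-8·(≡2) mod 3; (2|3)=-1, (2|3)=-1; (−1)^{-4·-8·1}·(-1)^-8·(-1)^-4 = +1.
v=7: a=7^1·(≡1), b=7^5·(≡5) mod 7; (1|7)=+1, (5|7)=-1; (−1)^{1·5·3}·(+1)^5·(-1)^1 = +1.
v=11: a=11^-1·(≡4), b=11^0·(≡2) mod 11; (4|11)=+1, (2|11)=-1; (−1)^{-1·0·5}·(+1)^0·(-1)^-1 = -1.
(1616615, 2639 / ℚ) ramifies at {2, 11, 13, 29}: a division algebra.

[2, 11, 13, 29]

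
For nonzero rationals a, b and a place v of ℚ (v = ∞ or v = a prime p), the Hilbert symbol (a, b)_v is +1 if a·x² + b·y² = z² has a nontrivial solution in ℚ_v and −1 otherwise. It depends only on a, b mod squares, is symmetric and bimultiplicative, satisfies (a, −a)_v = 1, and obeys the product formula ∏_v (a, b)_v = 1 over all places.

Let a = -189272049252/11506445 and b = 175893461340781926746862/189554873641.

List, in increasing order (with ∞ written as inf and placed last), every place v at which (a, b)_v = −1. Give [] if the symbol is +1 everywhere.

(a, b) ≡ (-1057485, 78) mod (ℚ^×)²; places V = {2, 3, 5, 7, 11, 13, 17, 29, 37, 41, 43, ∞}.
(a,b)_43: α=2, u≡23; β=2, v≡10 (mod 43); (23|43)=+1, (10|43)=+1; sign (−1)^0·+1^2·+1^2 = +1.
(a,b)_41: α=-2, u≡24; β=-4, v≡4 (mod 41); (24|41)=-1, (4|41)=+1; sign (−1)^0·-1^-4·+1^-2 = +1.
(a,b)_11: α=3, u≡3; β=8, v≡4 (mod 11); (3|11)=+1, (4|11)=+1; sign (−1)^0·+1^8·+1^3 = +1.
(a,b)_7: α=0, u≡6; β=-2, v≡1 (mod 7); (6|7)=-1, (1|7)=+1; sign (−1)^0·-1^-2·+1^0 = +1.
(a,b)_13: α=1, u≡12; β=1, v≡5 (mod 13); (12|13)=+1, (5|13)=-1; sign (−1)^0·+1^1·-1^1 = -1.
(a,b)_3: α=1, u≡2; β=5, v≡2 (mod 3); (2|3)=-1, (2|3)=-1; sign (−1)^1·-1^5·-1^1 = -1.
(a,b)_2: α=2, β=1; u≡3, v≡7 (mod 8); ε(u)ε(v)=1·1, αω(v)=2·0, βω(u)=1·1; sum ≡ 0  ⇒  +1.
(a,b)_17: α=1, u≡9; β=4, v≡14 (mod 17); (9|17)=+1, (14|17)=-1; sign (−1)^0·+1^4·-1^1 = -1.
(a,b)_37: α=-2, u≡21; β=-2, v≡4 (mod 37); (21|37)=+1, (4|37)=+1; sign (−1)^0·+1^-2·+1^-2 = +1.
(a,b)_5: α=-1, u≡2; β=0, v≡2 (mod 5); (2|5)=-1, (2|5)=-1; sign (−1)^0·-1^0·-1^-1 = -1.
(a,b)_∞: sgn(-1057485)=−, sgn(78)=+, so +1.
(a,b)_29: α=1, u≡12; β=2, v≡25 (mod 29); (12|29)=-1, (25|29)=+1; sign (−1)^0·-1^2·+1^1 = +1.
(-1057485, 78 / ℚ) ramifies at {3, 5, 13, 17}: a division algebra.

[3, 5, 13, 17]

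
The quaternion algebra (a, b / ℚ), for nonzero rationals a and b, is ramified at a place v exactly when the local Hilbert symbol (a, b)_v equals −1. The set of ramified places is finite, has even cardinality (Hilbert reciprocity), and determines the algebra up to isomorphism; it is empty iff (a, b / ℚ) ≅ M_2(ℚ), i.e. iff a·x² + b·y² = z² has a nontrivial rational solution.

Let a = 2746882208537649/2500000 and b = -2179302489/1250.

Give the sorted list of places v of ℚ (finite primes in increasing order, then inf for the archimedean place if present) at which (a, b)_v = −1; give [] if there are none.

[2, 5, 7, 13]

Mod squares: a ≡ 17290, b ≡ -2. Check v ∈ {∞, 2, 3, 5, 7, 13, 19}.
v=13: a=13^3·(≡3), b=13^2·(≡2) mod 13; (3|13)=+1, (2|13)=-1; (−1)^{3·2·6}·(+1)^2·(-1)^3 = -1.
v=19: a=19^3·(≡1), b=19^2·(≡9) mod 19; (1|19)=+1, (9|19)=+1; (−1)^{3·2·9}·(+1)^2·(+1)^3 = +1.
v=7: a=7^3·(≡6), b=7^2·(≡6) mod 7; (6|7)=-1, (6|7)=-1; (−1)^{3·2·3}·(-1)^2·(-1)^3 = -1.
v=∞: 17290 > 0 and -2 < 0  ⇒  (a,b)_∞ = +1.
v=2: v_2(a)=-5, v_2(b)=-1; units ≡ 5, 7 (mod 8); ε·ε+αω+βω = 0·1+-5·0+-1·1 ≡ 1  ⇒  (a,b)_2 = -1.
v=5: a=5^-7·(≡2), b=5^-4·(≡3) mod 5; (2|5)=-1, (3|5)=-1; (−1)^{-7·-4·2}·(-1)^-4·(-1)^-7 = -1.
v=3: a=3^12·(≡1), b=3^6·(≡1) mod 3; (1|3)=+1, (1|3)=+1; (−1)^{12·6·1}·(+1)^6·(+1)^12 = +1.
|Ram(17290, -2)| = 4, even; anisotropic at {2, 5, 7, 13}.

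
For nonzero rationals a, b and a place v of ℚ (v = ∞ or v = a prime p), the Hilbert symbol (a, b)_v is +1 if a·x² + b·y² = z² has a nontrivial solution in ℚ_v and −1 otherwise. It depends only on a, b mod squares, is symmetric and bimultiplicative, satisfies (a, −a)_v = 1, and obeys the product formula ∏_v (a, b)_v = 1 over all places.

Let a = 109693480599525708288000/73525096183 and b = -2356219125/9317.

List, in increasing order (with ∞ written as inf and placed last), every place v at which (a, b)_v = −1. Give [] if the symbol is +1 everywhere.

Mod squares: a ≡ 35, b ≡ -6545. Check v ∈ {∞, 2, 3, 5, 7, 11, 13, 17}.
v=∞: 35 > 0 and -6545 < 0  ⇒  (a,b)_∞ = +1.
v=13: a=13^6·(≡12), b=13^2·(≡7) mod 13; (12|13)=+1, (7|13)=-1; (−1)^{6·2·6}·(+1)^2·(-1)^6 = +1.
v=2: v_2(a)=12, v_2(b)=0; units ≡ 3, 7 (mod 8); ε·ε+αω+βω = 1·1+12·0+0·1 ≡ 1  ⇒  (a,b)_2 = -1.
v=5: a=5^3·(≡3), b=5^3·(≡1) mod 5; (3|5)=-1, (1|5)=+1; (−1)^{3·3·2}·(-1)^3·(+1)^3 = -1.
v=3: a=3^12·(≡2), b=3^8·(≡1) mod 3; (2|3)=-1, (1|3)=+1; (−1)^{12·8·1}·(-1)^8·(+1)^12 = +1.
v=11: a=11^-8·(≡2), b=11^-3·(≡10) mod 11; (2|11)=-1, (10|11)=-1; (−1)^{-8·-3·5}·(-1)^-3·(-1)^-8 = -1.
v=7: a=7^-3·(≡5), b=7^-1·(≡6) mod 7; (5|7)=-1, (6|7)=-1; (−1)^{-3·-1·3}·(-1)^-1·(-1)^-3 = -1.
v=17: a=17^4·(≡9), b=17^1·(≡11) mod 17; (9|17)=+1, (11|17)=-1; (−1)^{4·1·8}·(+1)^1·(-1)^4 = +1.
Ram(35, -6545) = {2, 5, 7, 11}; no ℚ_2-point on the conic.

[2, 5, 7, 11]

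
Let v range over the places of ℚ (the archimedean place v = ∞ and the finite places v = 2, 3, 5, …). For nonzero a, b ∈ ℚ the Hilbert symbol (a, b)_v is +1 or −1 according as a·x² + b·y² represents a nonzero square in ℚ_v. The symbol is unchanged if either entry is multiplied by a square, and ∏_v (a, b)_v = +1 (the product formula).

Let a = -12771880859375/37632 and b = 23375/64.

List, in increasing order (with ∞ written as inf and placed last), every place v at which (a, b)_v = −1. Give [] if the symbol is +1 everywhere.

[2, 3, 5, 17]

Mod squares: a ≡ -2805, b ≡ 935. Check v ∈ {∞, 2, 3, 5, 7, 11, 17}.
v=11: a=11^3·(≡3), b=11^1·(≡10) mod 11; (3|11)=+1, (10|11)=-1; (−1)^{3·1·5}·(+1)^1·(-1)^3 = +1.
v=17: a=17^3·(≡10), b=17^1·(≡9) mod 17; (10|17)=-1, (9|17)=+1; (−1)^{3·1·8}·(-1)^1·(+1)^3 = -1.
v=2: v_2(a)=-8, v_2(b)=-6; units ≡ 3, 7 (mod 8); ε·ε+αω+βω = 1·1+-8·0+-6·1 ≡ 1  ⇒  (a,b)_2 = -1.
v=5: a=5^9·(≡1), b=5^3·(≡3) mod 5; (1|5)=+1, (3|5)=-1; (−1)^{9·3·2}·(+1)^3·(-1)^9 = -1.
v=7: a=7^-2·(≡4), b=7^0·(≡2) mod 7; (4|7)=+1, (2|7)=+1; (−1)^{-2·0·3}·(+1)^0·(+1)^-2 = +1.
v=∞: -2805 < 0 and 935 > 0  ⇒  (a,b)_∞ = +1.
v=3: a=3^-1·(≡1), b=3^0·(≡2) mod 3; (1|3)=+1, (2|3)=-1; (−1)^{-1·0·1}·(+1)^0·(-1)^-1 = -1.
Ram(-2805, 935) = {2, 3, 5, 17}; no ℚ_2-point on the conic.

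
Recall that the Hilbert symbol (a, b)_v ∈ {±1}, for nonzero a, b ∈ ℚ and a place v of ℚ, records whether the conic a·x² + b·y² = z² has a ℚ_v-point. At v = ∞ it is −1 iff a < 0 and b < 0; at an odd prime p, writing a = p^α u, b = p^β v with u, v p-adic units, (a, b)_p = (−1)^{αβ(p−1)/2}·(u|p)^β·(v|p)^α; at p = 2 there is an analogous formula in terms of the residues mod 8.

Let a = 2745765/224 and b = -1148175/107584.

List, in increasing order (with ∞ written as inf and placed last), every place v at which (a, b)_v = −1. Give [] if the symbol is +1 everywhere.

Mod squares: a ≡ 2310, b ≡ -7. Check v ∈ {∞, 2, 3, 5, 7, 11, 41, 43}.
v=∞: 2310 > 0 and -7 < 0  ⇒  (a,b)_∞ = +1.
v=7: a=7^-1·(≡2), b=7^1·(≡6) mod 7; (2|7)=+1, (6|7)=-1; (−1)^{-1·1·3}·(+1)^1·(-1)^-1 = +1.
v=43: a=43^2·(≡36), b=43^0·(≡16) mod 43; (36|43)=+1, (16|43)=+1; (−1)^{2·0·21}·(+1)^0·(+1)^2 = +1.
v=41: a=41^0·(≡17), b=41^-2·(≡12) mod 41; (17|41)=-1, (12|41)=-1; (−1)^{0·-2·20}·(-1)^-2·(-1)^0 = +1.
v=5: a=5^1·(≡2), b=5^2·(≡2) mod 5; (2|5)=-1, (2|5)=-1; (−1)^{1·2·2}·(-1)^2·(-1)^1 = -1.
v=11: a=11^1·(≡9), b=11^0·(≡4) mod 11; (9|11)=+1, (4|11)=+1; (−1)^{1·0·5}·(+1)^0·(+1)^1 = +1.
v=3: a=3^3·(≡2), b=3^8·(≡2) mod 3; (2|3)=-1, (2|3)=-1; (−1)^{3·8·1}·(-1)^8·(-1)^3 = -1.
v=2: v_2(a)=-5, v_2(b)=-6; units ≡ 3, 1 (mod 8); ε·ε+αω+βω = 1·0+-5·0+-6·1 ≡ 0  ⇒  (a,b)_2 = +1.
(2310, -7 / ℚ) ramifies at {3, 5}: a division algebra.

[3, 5]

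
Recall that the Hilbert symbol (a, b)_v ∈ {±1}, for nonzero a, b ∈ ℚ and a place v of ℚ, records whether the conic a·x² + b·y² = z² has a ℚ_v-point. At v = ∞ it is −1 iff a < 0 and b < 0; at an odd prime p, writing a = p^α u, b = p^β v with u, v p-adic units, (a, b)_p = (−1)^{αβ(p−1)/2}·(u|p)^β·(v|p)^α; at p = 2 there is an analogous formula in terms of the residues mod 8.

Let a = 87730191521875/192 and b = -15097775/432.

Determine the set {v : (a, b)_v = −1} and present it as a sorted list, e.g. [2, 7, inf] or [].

[3, 5]

(a, b) ≡ (345, -14973) mod (ℚ^×)²; places V = {2, 3, 5, 7, 11, 23, 31, ∞}.
(a,b)_∞: sgn(345)=+, sgn(-14973)=−, so +1.
(a,b)_31: α=2, u≡7; β=1, v≡23 (mod 31); (7|31)=+1, (23|31)=-1; sign (−1)^0·+1^1·-1^2 = +1.
(a,b)_23: α=3, u≡14; β=1, v≡1 (mod 23); (14|23)=-1, (1|23)=+1; sign (−1)^1·-1^1·+1^3 = +1.
(a,b)_5: α=5, u≡1; β=2, v≡2 (mod 5); (1|5)=+1, (2|5)=-1; sign (−1)^0·+1^2·-1^5 = -1.
(a,b)_2: α=-6, β=-4; u≡1, v≡3 (mod 8); ε(u)ε(v)=0·1, αω(v)=-6·1, βω(u)=-4·0; sum ≡ 0  ⇒  +1.
(a,b)_3: α=-1, u≡1; β=-3, v≡1 (mod 3); (1|3)=+1, (1|3)=+1; sign (−1)^1·+1^-3·+1^-1 = -1.
(a,b)_11: α=0, u≡9; β=2, v≡3 (mod 11); (9|11)=+1, (3|11)=+1; sign (−1)^0·+1^2·+1^0 = +1.
(a,b)_7: α=4, u≡2; β=1, v≡3 (mod 7); (2|7)=+1, (3|7)=-1; sign (−1)^0·+1^1·-1^4 = +1.
(345, -14973 / ℚ) ramifies at {3, 5}: a division algebra.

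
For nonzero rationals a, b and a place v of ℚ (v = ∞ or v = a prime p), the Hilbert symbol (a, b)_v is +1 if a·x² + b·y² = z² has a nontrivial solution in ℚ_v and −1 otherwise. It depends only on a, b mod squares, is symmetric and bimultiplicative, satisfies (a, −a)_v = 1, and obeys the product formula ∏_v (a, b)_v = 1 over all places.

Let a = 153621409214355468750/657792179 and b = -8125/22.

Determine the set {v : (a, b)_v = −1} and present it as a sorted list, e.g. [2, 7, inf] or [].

[2, 3]

Mod squares: a ≡ 858, b ≡ -286. Check v ∈ {∞, 2, 3, 5, 7, 11, 13, 19, 37, 47}.
v=2: v_2(a)=1, v_2(b)=-1; units ≡ 5, 1 (mod 8); ε·ε+αω+βω = 0·0+1·0+-1·1 ≡ 1  ⇒  (a,b)_2 = -1.
v=13: a=13^3·(≡12), b=13^1·(≡10) mod 13; (12|13)=+1, (10|13)=+1; (−1)^{3·1·6}·(+1)^1·(+1)^3 = +1.
v=7: a=7^4·(≡4), b=7^0·(≡2) mod 7; (4|7)=+1, (2|7)=+1; (−1)^{4·0·3}·(+1)^0·(+1)^4 = +1.
v=47: a=47^2·(≡12), b=47^0·(≡43) mod 47; (12|47)=+1, (43|47)=-1; (−1)^{2·0·23}·(+1)^0·(-1)^2 = +1.
v=3: a=3^3·(≡1), b=3^0·(≡2) mod 3; (1|3)=+1, (2|3)=-1; (−1)^{3·0·1}·(+1)^0·(-1)^3 = -1.
v=37: a=37^-2·(≡34), b=37^0·(≡36) mod 37; (34|37)=+1, (36|37)=+1; (−1)^{-2·0·18}·(+1)^0·(+1)^-2 = +1.
v=∞: 858 > 0 and -286 < 0  ⇒  (a,b)_∞ = +1.
v=11: a=11^-3·(≡1), b=11^-1·(≡2) mod 11; (1|11)=+1, (2|11)=-1; (−1)^{-3·-1·5}·(+1)^-1·(-1)^-3 = +1.
v=5: a=5^12·(≡3), b=5^4·(≡1) mod 5; (3|5)=-1, (1|5)=+1; (−1)^{12·4·2}·(-1)^4·(+1)^12 = +1.
v=19: a=19^-2·(≡10), b=19^0·(≡15) mod 19; (10|19)=-1, (15|19)=-1; (−1)^{-2·0·9}·(-1)^0·(-1)^-2 = +1.
Ram(858, -286) = {2, 3}; no ℚ_2-point on the conic.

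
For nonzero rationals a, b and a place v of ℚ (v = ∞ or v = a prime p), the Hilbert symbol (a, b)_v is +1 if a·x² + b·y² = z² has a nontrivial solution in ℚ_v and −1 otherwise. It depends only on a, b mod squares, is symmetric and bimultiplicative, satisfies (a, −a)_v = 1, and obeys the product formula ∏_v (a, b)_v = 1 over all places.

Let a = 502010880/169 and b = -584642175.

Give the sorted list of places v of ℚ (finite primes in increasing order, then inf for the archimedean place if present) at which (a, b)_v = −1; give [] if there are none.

[5, 13, 23, 31]

(a, b) ≡ (10005, -27807) mod (ℚ^×)²; places V = {2, 3, 5, 7, 13, 23, 29, 31, ∞}.
(a,b)_3: α=1, u≡2; β=1, v≡1 (mod 3); (2|3)=-1, (1|3)=+1; sign (−1)^1·-1^1·+1^1 = +1.
(a,b)_5: α=1, u≡4; β=2, v≡3 (mod 5); (4|5)=+1, (3|5)=-1; sign (−1)^0·+1^2·-1^1 = -1.
(a,b)_2: α=10, β=0; u≡5, v≡1 (mod 8); ε(u)ε(v)=0·0, αω(v)=10·0, βω(u)=0·1; sum ≡ 0  ⇒  +1.
(a,b)_31: α=0, u≡3; β=1, v≡14 (mod 31); (3|31)=-1, (14|31)=+1; sign (−1)^0·-1^1·+1^0 = -1.
(a,b)_∞: sgn(10005)=+, sgn(-27807)=−, so +1.
(a,b)_29: α=1, u≡21; β=2, v≡13 (mod 29); (21|29)=-1, (13|29)=+1; sign (−1)^0·-1^2·+1^1 = +1.
(a,b)_13: α=-2, u≡7; β=1, v≡11 (mod 13); (7|13)=-1, (11|13)=-1; sign (−1)^0·-1^1·-1^-2 = -1.
(a,b)_23: α=1, u≡14; β=1, v≡7 (mod 23); (14|23)=-1, (7|23)=-1; sign (−1)^1·-1^1·-1^1 = -1.
(a,b)_7: α=2, u≡4; β=0, v≡2 (mod 7); (4|7)=+1, (2|7)=+1; sign (−1)^0·+1^0·+1^2 = +1.
|Ram(10005, -27807)| = 4, even; anisotropic at {5, 13, 23, 31}.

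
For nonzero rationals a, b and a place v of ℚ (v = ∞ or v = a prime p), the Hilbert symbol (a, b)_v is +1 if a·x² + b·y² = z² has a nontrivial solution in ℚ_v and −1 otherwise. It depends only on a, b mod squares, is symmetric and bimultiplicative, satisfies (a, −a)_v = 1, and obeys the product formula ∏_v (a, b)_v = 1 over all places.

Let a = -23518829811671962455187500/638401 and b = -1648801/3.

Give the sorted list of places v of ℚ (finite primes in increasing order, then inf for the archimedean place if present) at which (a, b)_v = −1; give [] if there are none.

(a, b) ≡ (-627, -100947) mod (ℚ^×)²; places V = {2, 3, 5, 7, 11, 13, 17, 19, 23, 47, ∞}.
(a,b)_2: α=2, β=0; u≡5, v≡5 (mod 8); ε(u)ε(v)=0·0, αω(v)=2·1, βω(u)=0·1; sum ≡ 0  ⇒  +1.
(a,b)_5: α=6, u≡3; β=0, v≡3 (mod 5); (3|5)=-1, (3|5)=-1; sign (−1)^0·-1^0·-1^6 = +1.
(a,b)_47: α=-2, u≡22; β=0, v≡2 (mod 47); (22|47)=-1, (2|47)=+1; sign (−1)^0·-1^0·+1^-2 = +1.
(a,b)_3: α=1, u≡1; β=-1, v≡2 (mod 3); (1|3)=+1, (2|3)=-1; sign (−1)^1·+1^-1·-1^1 = +1.
(a,b)_11: α=5, u≡5; β=1, v≡2 (mod 11); (5|11)=+1, (2|11)=-1; sign (−1)^1·+1^1·-1^5 = +1.
(a,b)_∞: sgn(-627)=−, sgn(-100947)=−, so -1.
(a,b)_7: α=4, u≡6; β=3, v≡3 (mod 7); (6|7)=-1, (3|7)=-1; sign (−1)^0·-1^3·-1^4 = -1.
(a,b)_19: α=3, u≡7; β=1, v≡17 (mod 19); (7|19)=+1, (17|19)=+1; sign (−1)^1·+1^1·+1^3 = -1.
(a,b)_23: α=4, u≡7; β=1, v≡9 (mod 23); (7|23)=-1, (9|23)=+1; sign (−1)^0·-1^1·+1^4 = -1.
(a,b)_13: α=2, u≡10; β=0, v≡5 (mod 13); (10|13)=+1, (5|13)=-1; sign (−1)^0·+1^0·-1^2 = +1.
(a,b)_17: α=-2, u≡16; β=0, v≡4 (mod 17); (16|17)=+1, (4|17)=+1; sign (−1)^0·+1^0·+1^-2 = +1.
|Ram(-627, -100947)| = 4, even; anisotropic at {7, 19, 23, ∞}.

[7, 19, 23, inf]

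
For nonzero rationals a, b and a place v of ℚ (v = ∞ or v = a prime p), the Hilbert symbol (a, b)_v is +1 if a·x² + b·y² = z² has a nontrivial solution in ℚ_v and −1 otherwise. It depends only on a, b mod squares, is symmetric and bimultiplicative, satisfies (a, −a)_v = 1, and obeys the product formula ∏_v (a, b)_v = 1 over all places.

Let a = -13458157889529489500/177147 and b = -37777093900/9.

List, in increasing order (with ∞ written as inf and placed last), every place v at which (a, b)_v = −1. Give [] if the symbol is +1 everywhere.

(a, b) ≡ (-1365, -19) mod (ℚ^×)²; places V = {2, 3, 5, 7, 13, 19, 29, ∞}.
(a,b)_7: α=9, u≡1; β=6, v≡2 (mod 7); (1|7)=+1, (2|7)=+1; sign (−1)^0·+1^6·+1^9 = +1.
(a,b)_∞: sgn(-1365)=−, sgn(-19)=−, so -1.
(a,b)_3: α=-11, u≡1; β=-2, v≡2 (mod 3); (1|3)=+1, (2|3)=-1; sign (−1)^0·+1^-2·-1^-11 = -1.
(a,b)_29: α=2, u≡18; β=0, v≡15 (mod 29); (18|29)=-1, (15|29)=-1; sign (−1)^0·-1^0·-1^2 = +1.
(a,b)_2: α=2, β=2; u≡3, v≡5 (mod 8); ε(u)ε(v)=1·0, αω(v)=2·1, βω(u)=2·1; sum ≡ 0  ⇒  +1.
(a,b)_5: α=3, u≡2; β=2, v≡1 (mod 5); (2|5)=-1, (1|5)=+1; sign (−1)^0·-1^2·+1^3 = +1.
(a,b)_19: α=2, u≡2; β=1, v≡18 (mod 19); (2|19)=-1, (18|19)=-1; sign (−1)^0·-1^1·-1^2 = -1.
(a,b)_13: α=3, u≡1; β=2, v≡6 (mod 13); (1|13)=+1, (6|13)=-1; sign (−1)^0·+1^2·-1^3 = -1.
Ram(-1365, -19) = {3, 13, 19, ∞}; no ℚ_3-point on the conic.

[3, 13, 19, inf]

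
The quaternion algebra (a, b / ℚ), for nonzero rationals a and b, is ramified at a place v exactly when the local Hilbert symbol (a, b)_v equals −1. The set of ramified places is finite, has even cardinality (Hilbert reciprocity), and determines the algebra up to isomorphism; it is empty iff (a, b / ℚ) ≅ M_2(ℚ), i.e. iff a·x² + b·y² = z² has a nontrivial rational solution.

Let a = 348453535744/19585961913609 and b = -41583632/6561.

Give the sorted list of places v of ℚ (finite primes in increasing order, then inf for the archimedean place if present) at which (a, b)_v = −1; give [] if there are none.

Mod squares: a ≡ 19, b ≡ -17. Check v ∈ {∞, 2, 3, 7, 13, 17, 19, 23, 29, 43}.
v=∞: 19 > 0 and -17 < 0  ⇒  (a,b)_∞ = +1.
v=29: a=29^-2·(≡2), b=29^0·(≡11) mod 29; (2|29)=-1, (11|29)=-1; (−1)^{-2·0·14}·(-1)^0·(-1)^-2 = +1.
v=2: v_2(a)=16, v_2(b)=4; units ≡ 3, 7 (mod 8); ε·ε+αω+βω = 1·1+16·0+4·1 ≡ 1  ⇒  (a,b)_2 = -1.
v=3: a=3^-2·(≡1), b=3^-8·(≡1) mod 3; (1|3)=+1, (1|3)=+1; (−1)^{-2·-8·1}·(+1)^-8·(+1)^-2 = +1.
v=17: a=17^0·(≡13), b=17^3·(≡15) mod 17; (13|17)=+1, (15|17)=+1; (−1)^{0·3·8}·(+1)^3·(+1)^0 = +1.
v=13: a=13^-4·(≡11), b=13^0·(≡3) mod 13; (11|13)=-1, (3|13)=+1; (−1)^{-4·0·6}·(-1)^0·(+1)^-4 = +1.
v=23: a=23^4·(≡17), b=23^2·(≡1) mod 23; (17|23)=-1, (1|23)=+1; (−1)^{4·2·11}·(-1)^2·(+1)^4 = +1.
v=19: a=19^1·(≡9), b=19^0·(≡12) mod 19; (9|19)=+1, (12|19)=-1; (−1)^{1·0·9}·(+1)^0·(-1)^1 = -1.
v=7: a=7^-2·(≡3), b=7^0·(≡4) mod 7; (3|7)=-1, (4|7)=+1; (−1)^{-2·0·3}·(-1)^0·(+1)^-2 = +1.
v=43: a=43^-2·(≡34), b=43^0·(≡22) mod 43; (34|43)=-1, (22|43)=-1; (−1)^{-2·0·21}·(-1)^0·(-1)^-2 = +1.
|Ram(19, -17)| = 2, even; anisotropic at {2, 19}.

[2, 19]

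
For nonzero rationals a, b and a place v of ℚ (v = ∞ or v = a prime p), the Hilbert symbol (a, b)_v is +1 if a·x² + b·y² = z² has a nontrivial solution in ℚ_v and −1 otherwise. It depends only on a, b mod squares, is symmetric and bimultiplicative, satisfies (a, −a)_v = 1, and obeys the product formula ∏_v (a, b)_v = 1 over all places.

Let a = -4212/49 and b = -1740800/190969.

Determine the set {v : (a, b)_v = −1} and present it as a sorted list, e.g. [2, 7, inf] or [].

[2, inf]

Mod squares: a ≡ -13, b ≡ -17. Check v ∈ {∞, 2, 3, 5, 7, 13, 17, 19, 23}.
v=7: a=7^-2·(≡2), b=7^0·(≡1) mod 7; (2|7)=+1, (1|7)=+1; (−1)^{-2·0·3}·(+1)^0·(+1)^-2 = +1.
v=∞: -13 < 0 and -17 < 0  ⇒  (a,b)_∞ = -1.
v=17: a=17^0·(≡15), b=17^1·(≡1) mod 17; (15|17)=+1, (1|17)=+1; (−1)^{0·1·8}·(+1)^1·(+1)^0 = +1.
v=2: v_2(a)=2, v_2(b)=12; units ≡ 3, 7 (mod 8); ε·ε+αω+βω = 1·1+2·0+12·1 ≡ 1  ⇒  (a,b)_2 = -1.
v=5: a=5^0·(≡2), b=5^2·(≡2) mod 5; (2|5)=-1, (2|5)=-1; (−1)^{0·2·2}·(-1)^2·(-1)^0 = +1.
v=3: a=3^4·(≡2), b=3^0·(≡1) mod 3; (2|3)=-1, (1|3)=+1; (−1)^{4·0·1}·(-1)^0·(+1)^4 = +1.
v=13: a=13^1·(≡4), b=13^0·(≡9) mod 13; (4|13)=+1, (9|13)=+1; (−1)^{1·0·6}·(+1)^0·(+1)^1 = +1.
v=19: a=19^0·(≡4), b=19^-2·(≡13) mod 19; (4|19)=+1, (13|19)=-1; (−1)^{0·-2·9}·(+1)^-2·(-1)^0 = +1.
v=23: a=23^0·(≡22), b=23^-2·(≡13) mod 23; (22|23)=-1, (13|23)=+1; (−1)^{0·-2·11}·(-1)^-2·(+1)^0 = +1.
|Ram(-13, -17)| = 2, even; anisotropic at {2, ∞}.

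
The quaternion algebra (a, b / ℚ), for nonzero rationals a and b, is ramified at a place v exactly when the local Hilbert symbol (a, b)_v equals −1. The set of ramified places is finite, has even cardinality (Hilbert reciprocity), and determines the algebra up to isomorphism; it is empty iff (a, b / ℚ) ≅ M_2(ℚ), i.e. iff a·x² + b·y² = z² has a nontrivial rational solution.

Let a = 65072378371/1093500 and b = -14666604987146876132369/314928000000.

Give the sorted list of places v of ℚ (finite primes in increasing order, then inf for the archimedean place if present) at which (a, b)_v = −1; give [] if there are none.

Mod squares: a ≡ 1365, b ≡ -3003. Check v ∈ {∞, 2, 3, 5, 7, 11, 13, 17}.
v=5: a=5^-3·(≡2), b=5^-6·(≡3) mod 5; (2|5)=-1, (3|5)=-1; (−1)^{-3·-6·2}·(-1)^-6·(-1)^-3 = -1.
v=∞: 1365 > 0 and -3003 < 0  ⇒  (a,b)_∞ = +1.
v=7: a=7^1·(≡3), b=7^3·(≡6) mod 7; (3|7)=-1, (6|7)=-1; (−1)^{1·3·3}·(-1)^3·(-1)^1 = -1.
v=11: a=11^4·(≡3), b=11^9·(≡10) mod 11; (3|11)=+1, (10|11)=-1; (−1)^{4·9·5}·(+1)^9·(-1)^4 = +1.
v=17: a=17^2·(≡3), b=17^2·(≡3) mod 17; (3|17)=-1, (3|17)=-1; (−1)^{2·2·8}·(-1)^2·(-1)^2 = +1.
v=2: v_2(a)=-2, v_2(b)=-10; units ≡ 5, 5 (mod 8); ε·ε+αω+βω = 0·0+-2·1+-10·1 ≡ 0  ⇒  (a,b)_2 = +1.
v=13: a=13^3·(≡10), b=13^7·(≡12) mod 13; (10|13)=+1, (12|13)=+1; (−1)^{3·7·6}·(+1)^7·(+1)^3 = +1.
v=3: a=3^-7·(≡2), b=3^-9·(≡1) mod 3; (2|3)=-1, (1|3)=+1; (−1)^{-7·-9·1}·(-1)^-9·(+1)^-7 = +1.
|Ram(1365, -3003)| = 2, even; anisotropic at {5, 7}.

[5, 7]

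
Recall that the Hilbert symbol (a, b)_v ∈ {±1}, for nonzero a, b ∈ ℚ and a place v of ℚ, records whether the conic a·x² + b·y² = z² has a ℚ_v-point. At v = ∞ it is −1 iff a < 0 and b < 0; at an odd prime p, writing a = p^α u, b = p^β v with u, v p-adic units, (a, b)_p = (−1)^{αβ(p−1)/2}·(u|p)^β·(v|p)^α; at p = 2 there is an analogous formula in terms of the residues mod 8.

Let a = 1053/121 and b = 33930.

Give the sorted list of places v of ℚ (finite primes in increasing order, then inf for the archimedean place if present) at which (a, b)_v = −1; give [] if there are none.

Mod squares: a ≡ 13, b ≡ 3770. Check v ∈ {∞, 2, 3, 5, 11, 13, 29}.
v=29: a=29^0·(≡25), b=29^1·(≡10) mod 29; (25|29)=+1, (10|29)=-1; (−1)^{0·1·14}·(+1)^1·(-1)^0 = +1.
v=2: v_2(a)=0, v_2(b)=1; units ≡ 5, 5 (mod 8); ε·ε+αω+βω = 0·0+0·1+1·1 ≡ 1  ⇒  (a,b)_2 = -1.
v=11: a=11^-2·(≡8), b=11^0·(≡6) mod 11; (8|11)=-1, (6|11)=-1; (−1)^{-2·0·5}·(-1)^0·(-1)^-2 = +1.
v=∞: 13 > 0 and 3770 > 0  ⇒  (a,b)_∞ = +1.
v=13: a=13^1·(≡4), b=13^1·(≡10) mod 13; (4|13)=+1, (10|13)=+1; (−1)^{1·1·6}·(+1)^1·(+1)^1 = +1.
v=3: a=3^4·(≡1), b=3^2·(≡2) mod 3; (1|3)=+1, (2|3)=-1; (−1)^{4·2·1}·(+1)^2·(-1)^4 = +1.
v=5: a=5^0·(≡3), b=5^1·(≡1) mod 5; (3|5)=-1, (1|5)=+1; (−1)^{0·1·2}·(-1)^1·(+1)^0 = -1.
(13, 3770 / ℚ) ramifies at {2, 5}: a division algebra.

[2, 5]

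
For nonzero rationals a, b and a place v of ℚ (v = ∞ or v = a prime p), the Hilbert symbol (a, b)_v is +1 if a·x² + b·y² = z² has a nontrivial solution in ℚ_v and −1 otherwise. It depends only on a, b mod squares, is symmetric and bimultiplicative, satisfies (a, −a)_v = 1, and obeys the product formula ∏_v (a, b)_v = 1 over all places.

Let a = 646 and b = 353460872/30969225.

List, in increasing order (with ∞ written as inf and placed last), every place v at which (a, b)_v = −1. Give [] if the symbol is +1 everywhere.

Mod squares: a ≡ 646, b ≡ 2. Check v ∈ {∞, 2, 3, 5, 7, 17, 19, 23, 53}.
v=∞: 646 > 0 and 2 > 0  ⇒  (a,b)_∞ = +1.
v=19: a=19^1·(≡15), b=19^0·(≡18) mod 19; (15|19)=-1, (18|19)=-1; (−1)^{1·0·9}·(-1)^0·(-1)^1 = -1.
v=17: a=17^1·(≡4), b=17^4·(≡8) mod 17; (4|17)=+1, (8|17)=+1; (−1)^{1·4·8}·(+1)^4·(+1)^1 = +1.
v=23: a=23^0·(≡2), b=23^2·(≡18) mod 23; (2|23)=+1, (18|23)=+1; (−1)^{0·2·11}·(+1)^2·(+1)^0 = +1.
v=2: v_2(a)=1, v_2(b)=3; units ≡ 3, 1 (mod 8); ε·ε+αω+βω = 1·0+1·0+3·1 ≡ 1  ⇒  (a,b)_2 = -1.
v=5: a=5^0·(≡1), b=5^-2·(≡3) mod 5; (1|5)=+1, (3|5)=-1; (−1)^{0·-2·2}·(+1)^-2·(-1)^0 = +1.
v=7: a=7^0·(≡2), b=7^-2·(≡1) mod 7; (2|7)=+1, (1|7)=+1; (−1)^{0·-2·3}·(+1)^-2·(+1)^0 = +1.
v=53: a=53^0·(≡10), b=53^-2·(≡3) mod 53; (10|53)=+1, (3|53)=-1; (−1)^{0·-2·26}·(+1)^-2·(-1)^0 = +1.
v=3: a=3^0·(≡1), b=3^-2·(≡2) mod 3; (1|3)=+1, (2|3)=-1; (−1)^{0·-2·1}·(+1)^-2·(-1)^0 = +1.
|Ram(646, 2)| = 2, even; anisotropic at {2, 19}.

[2, 19]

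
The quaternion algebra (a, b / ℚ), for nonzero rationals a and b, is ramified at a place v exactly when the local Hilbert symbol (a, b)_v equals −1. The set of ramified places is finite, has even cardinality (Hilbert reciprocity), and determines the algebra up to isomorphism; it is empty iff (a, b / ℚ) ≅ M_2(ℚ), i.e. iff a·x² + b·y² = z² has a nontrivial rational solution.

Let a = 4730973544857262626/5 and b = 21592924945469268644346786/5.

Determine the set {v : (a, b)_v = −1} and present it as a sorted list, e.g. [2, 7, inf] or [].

[3, 19, 31, 41]

Mod squares: a ≡ 126170, b ≡ 66581130. Check v ∈ {∞, 2, 3, 5, 7, 11, 19, 31, 37, 41}.
v=41: a=41^2·(≡34), b=41^3·(≡40) mod 41; (34|41)=-1, (40|41)=+1; (−1)^{2·3·20}·(-1)^3·(+1)^2 = -1.
v=∞: 126170 > 0 and 66581130 > 0  ⇒  (a,b)_∞ = +1.
v=11: a=11^1·(≡7), b=11^1·(≡1) mod 11; (7|11)=-1, (1|11)=+1; (−1)^{1·1·5}·(-1)^1·(+1)^1 = +1.
v=5: a=5^-1·(≡1), b=5^-1·(≡1) mod 5; (1|5)=+1, (1|5)=+1; (−1)^{-1·-1·2}·(+1)^-1·(+1)^-1 = +1.
v=37: a=37^1·(≡29), b=37^1·(≡14) mod 37; (29|37)=-1, (14|37)=-1; (−1)^{1·1·18}·(-1)^1·(-1)^1 = +1.
v=3: a=3^8·(≡2), b=3^11·(≡1) mod 3; (2|3)=-1, (1|3)=+1; (−1)^{8·11·1}·(-1)^11·(+1)^8 = -1.
v=2: v_2(a)=1, v_2(b)=1; units ≡ 5, 5 (mod 8); ε·ε+αω+βω = 0·0+1·1+1·1 ≡ 0  ⇒  (a,b)_2 = +1.
v=7: a=7^2·(≡1), b=7^3·(≡1) mod 7; (1|7)=+1, (1|7)=+1; (−1)^{2·3·3}·(+1)^3·(+1)^2 = +1.
v=31: a=31^3·(≡9), b=31^4·(≡15) mod 31; (9|31)=+1, (15|31)=-1; (−1)^{3·4·15}·(+1)^4·(-1)^3 = -1.
v=19: a=19^2·(≡3), b=19^3·(≡6) mod 19; (3|19)=-1, (6|19)=+1; (−1)^{2·3·9}·(-1)^3·(+1)^2 = -1.
(126170, 66581130 / ℚ) ramifies at {3, 19, 31, 41}: a division algebra.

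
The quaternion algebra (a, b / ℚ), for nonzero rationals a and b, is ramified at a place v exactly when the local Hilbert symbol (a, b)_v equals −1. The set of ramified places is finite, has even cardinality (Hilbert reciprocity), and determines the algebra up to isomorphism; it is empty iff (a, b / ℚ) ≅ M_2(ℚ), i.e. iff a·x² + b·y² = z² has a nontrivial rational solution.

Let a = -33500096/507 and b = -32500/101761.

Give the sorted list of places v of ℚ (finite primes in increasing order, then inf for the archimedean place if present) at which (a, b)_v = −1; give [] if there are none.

[2, 3, 13, 37, 43, inf]

Mod squares: a ≡ -1570317, b ≡ -13. Check v ∈ {∞, 2, 3, 5, 7, 11, 13, 29, 37, 43, 47}.
v=37: a=37^1·(≡5), b=37^0·(≡29) mod 37; (5|37)=-1, (29|37)=-1; (−1)^{1·0·18}·(-1)^0·(-1)^1 = -1.
v=43: a=43^1·(≡38), b=43^0·(≡34) mod 43; (38|43)=+1, (34|43)=-1; (−1)^{1·0·21}·(+1)^0·(-1)^1 = -1.
v=3: a=3^-1·(≡1), b=3^0·(≡2) mod 3; (1|3)=+1, (2|3)=-1; (−1)^{-1·0·1}·(+1)^0·(-1)^-1 = -1.
v=∞: -1570317 < 0 and -13 < 0  ⇒  (a,b)_∞ = -1.
v=13: a=13^-2·(≡11), b=13^1·(≡10) mod 13; (11|13)=-1, (10|13)=+1; (−1)^{-2·1·6}·(-1)^1·(+1)^-2 = -1.
v=29: a=29^0·(≡13), b=29^-2·(≡25) mod 29; (13|29)=+1, (25|29)=+1; (−1)^{0·-2·14}·(+1)^-2·(+1)^0 = +1.
v=5: a=5^0·(≡2), b=5^4·(≡3) mod 5; (2|5)=-1, (3|5)=-1; (−1)^{0·4·2}·(-1)^4·(-1)^0 = +1.
v=7: a=7^1·(≡6), b=7^0·(≡4) mod 7; (6|7)=-1, (4|7)=+1; (−1)^{1·0·3}·(-1)^0·(+1)^1 = +1.
v=47: a=47^1·(≡6), b=47^0·(≡4) mod 47; (6|47)=+1, (4|47)=+1; (−1)^{1·0·23}·(+1)^0·(+1)^1 = +1.
v=2: v_2(a)=6, v_2(b)=2; units ≡ 3, 3 (mod 8); ε·ε+αω+βω = 1·1+6·1+2·1 ≡ 1  ⇒  (a,b)_2 = -1.
v=11: a=11^0·(≡8), b=11^-2·(≡1) mod 11; (8|11)=-1, (1|11)=+1; (−1)^{0·-2·5}·(-1)^-2·(+1)^0 = +1.
|Ram(-1570317, -13)| = 6, even; anisotropic at {2, 3, 13, 37, 43, ∞}.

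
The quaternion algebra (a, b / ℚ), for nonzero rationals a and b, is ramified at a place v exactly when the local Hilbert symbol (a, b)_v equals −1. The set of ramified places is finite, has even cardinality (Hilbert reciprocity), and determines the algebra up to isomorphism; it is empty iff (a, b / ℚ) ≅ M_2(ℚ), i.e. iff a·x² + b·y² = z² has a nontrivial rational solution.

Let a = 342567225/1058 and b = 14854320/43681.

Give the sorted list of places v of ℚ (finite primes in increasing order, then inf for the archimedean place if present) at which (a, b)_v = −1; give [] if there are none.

(a, b) ≡ (2002, 195) mod (ℚ^×)²; places V = {2, 3, 5, 7, 11, 13, 19, 23, ∞}.
(a,b)_2: α=-1, β=4; u≡1, v≡3 (mod 8); ε(u)ε(v)=0·1, αω(v)=-1·1, βω(u)=4·0; sum ≡ 1  ⇒  -1.
(a,b)_∞: sgn(2002)=+, sgn(195)=+, so +1.
(a,b)_13: α=3, u≡11; β=1, v≡5 (mod 13); (11|13)=-1, (5|13)=-1; sign (−1)^0·-1^1·-1^3 = +1.
(a,b)_19: α=0, u≡16; β=-2, v≡9 (mod 19); (16|19)=+1, (9|19)=+1; sign (−1)^0·+1^-2·+1^0 = +1.
(a,b)_5: α=2, u≡3; β=1, v≡4 (mod 5); (3|5)=-1, (4|5)=+1; sign (−1)^0·-1^1·+1^2 = -1.
(a,b)_11: α=1, u≡6; β=-2, v≡7 (mod 11); (6|11)=-1, (7|11)=-1; sign (−1)^0·-1^-2·-1^1 = -1.
(a,b)_7: α=1, u≡6; β=0, v≡5 (mod 7); (6|7)=-1, (5|7)=-1; sign (−1)^0·-1^0·-1^1 = -1.
(a,b)_3: α=4, u≡1; β=3, v≡2 (mod 3); (1|3)=+1, (2|3)=-1; sign (−1)^0·+1^3·-1^4 = +1.
(a,b)_23: α=-2, u≡2; β=2, v≡5 (mod 23); (2|23)=+1, (5|23)=-1; sign (−1)^0·+1^2·-1^-2 = +1.
(2002, 195 / ℚ) ramifies at {2, 5, 7, 11}: a division algebra.

[2, 5, 7, 11]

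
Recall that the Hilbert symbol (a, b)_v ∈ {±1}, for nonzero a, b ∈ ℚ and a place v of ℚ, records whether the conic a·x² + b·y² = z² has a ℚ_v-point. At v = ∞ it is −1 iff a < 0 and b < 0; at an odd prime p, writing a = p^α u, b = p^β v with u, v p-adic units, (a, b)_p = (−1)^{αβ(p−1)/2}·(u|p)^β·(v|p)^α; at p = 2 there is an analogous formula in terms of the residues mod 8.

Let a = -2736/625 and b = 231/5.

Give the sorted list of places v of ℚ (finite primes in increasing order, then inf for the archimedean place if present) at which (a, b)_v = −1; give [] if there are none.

Mod squares: a ≡ -19, b ≡ 1155. Check v ∈ {∞, 2, 3, 5, 7, 11, 19}.
v=3: a=3^2·(≡2), b=3^1·(≡1) mod 3; (2|3)=-1, (1|3)=+1; (−1)^{2·1·1}·(-1)^1·(+1)^2 = -1.
v=5: a=5^-4·(≡4), b=5^-1·(≡1) mod 5; (4|5)=+1, (1|5)=+1; (−1)^{-4·-1·2}·(+1)^-1·(+1)^-4 = +1.
v=2: v_2(a)=4, v_2(b)=0; units ≡ 5, 3 (mod 8); ε·ε+αω+βω = 0·1+4·1+0·1 ≡ 0  ⇒  (a,b)_2 = +1.
v=19: a=19^1·(≡15), b=19^0·(≡12) mod 19; (15|19)=-1, (12|19)=-1; (−1)^{1·0·9}·(-1)^0·(-1)^1 = -1.
v=7: a=7^0·(≡4), b=7^1·(≡1) mod 7; (4|7)=+1, (1|7)=+1; (−1)^{0·1·3}·(+1)^1·(+1)^0 = +1.
v=∞: -19 < 0 and 1155 > 0  ⇒  (a,b)_∞ = +1.
v=11: a=11^0·(≡4), b=11^1·(≡2) mod 11; (4|11)=+1, (2|11)=-1; (−1)^{0·1·5}·(+1)^1·(-1)^0 = +1.
(-19, 1155 / ℚ) ramifies at {3, 19}: a division algebra.

[3, 19]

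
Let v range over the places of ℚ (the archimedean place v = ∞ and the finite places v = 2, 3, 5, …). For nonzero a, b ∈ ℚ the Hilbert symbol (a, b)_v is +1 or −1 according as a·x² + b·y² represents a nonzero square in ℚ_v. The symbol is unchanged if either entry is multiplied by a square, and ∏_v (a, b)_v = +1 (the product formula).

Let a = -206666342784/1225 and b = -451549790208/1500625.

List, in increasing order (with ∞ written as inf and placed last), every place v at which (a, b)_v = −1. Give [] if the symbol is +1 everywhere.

Mod squares: a ≡ -6, b ≡ -703. Check v ∈ {∞, 2, 3, 5, 7, 11, 19, 37}.
v=3: a=3^3·(≡1), b=3^4·(≡2) mod 3; (1|3)=+1, (2|3)=-1; (−1)^{3·4·1}·(+1)^4·(-1)^3 = -1.
v=37: a=37^2·(≡23), b=37^1·(≡15) mod 37; (23|37)=-1, (15|37)=-1; (−1)^{2·1·18}·(-1)^1·(-1)^2 = -1.
v=19: a=19^2·(≡10), b=19^1·(≡16) mod 19; (10|19)=-1, (16|19)=+1; (−1)^{2·1·9}·(-1)^1·(+1)^2 = -1.
v=11: a=11^2·(≡5), b=11^2·(≡5) mod 11; (5|11)=+1, (5|11)=+1; (−1)^{2·2·5}·(+1)^2·(+1)^2 = +1.
v=∞: -6 < 0 and -703 < 0  ⇒  (a,b)_∞ = -1.
v=7: a=7^-2·(≡2), b=7^-4·(≡4) mod 7; (2|7)=+1, (4|7)=+1; (−1)^{-2·-4·3}·(+1)^-4·(+1)^-2 = +1.
v=2: v_2(a)=7, v_2(b)=16; units ≡ 5, 1 (mod 8); ε·ε+αω+βω = 0·0+7·0+16·1 ≡ 0  ⇒  (a,b)_2 = +1.
v=5: a=5^-2·(≡4), b=5^-4·(≡2) mod 5; (4|5)=+1, (2|5)=-1; (−1)^{-2·-4·2}·(+1)^-4·(-1)^-2 = +1.
Ram(-6, -703) = {3, 19, 37, ∞}; no ℚ_3-point on the conic.

[3, 19, 37, inf]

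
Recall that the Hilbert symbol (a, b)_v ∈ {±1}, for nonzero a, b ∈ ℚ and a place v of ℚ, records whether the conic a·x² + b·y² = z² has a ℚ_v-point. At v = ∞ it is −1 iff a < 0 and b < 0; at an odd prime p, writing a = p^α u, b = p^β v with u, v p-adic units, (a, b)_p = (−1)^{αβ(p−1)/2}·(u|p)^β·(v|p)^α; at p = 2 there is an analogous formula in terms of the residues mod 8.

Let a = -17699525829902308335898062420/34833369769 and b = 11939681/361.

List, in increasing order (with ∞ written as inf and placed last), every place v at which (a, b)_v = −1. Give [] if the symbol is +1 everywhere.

(a, b) ≡ (-3110405, 70649) mod (ℚ^×)²; places V = {2, 3, 5, 11, 13, 17, 19, 23, 31, 37, 43, 47, 53, ∞}.
(a,b)_5: α=1, u≡4; β=0, v≡1 (mod 5); (4|5)=+1, (1|5)=+1; sign (−1)^0·+1^0·+1^1 = +1.
(a,b)_11: α=-2, u≡6; β=0, v≡8 (mod 11); (6|11)=-1, (8|11)=-1; sign (−1)^0·-1^0·-1^-2 = +1.
(a,b)_13: α=6, u≡1; β=2, v≡2 (mod 13); (1|13)=+1, (2|13)=-1; sign (−1)^0·+1^2·-1^6 = +1.
(a,b)_23: α=1, u≡22; β=0, v≡8 (mod 23); (22|23)=-1, (8|23)=+1; sign (−1)^0·-1^0·+1^1 = +1.
(a,b)_53: α=2, u≡46; β=1, v≡45 (mod 53); (46|53)=+1, (45|53)=-1; sign (−1)^0·+1^1·-1^2 = +1.
(a,b)_3: α=10, u≡1; β=0, v≡2 (mod 3); (1|3)=+1, (2|3)=-1; sign (−1)^0·+1^0·-1^10 = +1.
(a,b)_37: α=1, u≡28; β=0, v≡12 (mod 37); (28|37)=+1, (12|37)=+1; sign (−1)^0·+1^0·+1^1 = +1.
(a,b)_47: α=-2, u≡9; β=0, v≡7 (mod 47); (9|47)=+1, (7|47)=+1; sign (−1)^0·+1^0·+1^-2 = +1.
(a,b)_17: α=1, u≡3; β=0, v≡5 (mod 17); (3|17)=-1, (5|17)=-1; sign (−1)^0·-1^0·-1^1 = -1.
(a,b)_2: α=2, β=0; u≡3, v≡1 (mod 8); ε(u)ε(v)=1·0, αω(v)=2·0, βω(u)=0·1; sum ≡ 0  ⇒  +1.
(a,b)_31: α=2, u≡6; β=1, v≡5 (mod 31); (6|31)=-1, (5|31)=+1; sign (−1)^0·-1^1·+1^2 = -1.
(a,b)_∞: sgn(-3110405)=−, sgn(70649)=+, so +1.
(a,b)_43: α=3, u≡8; β=1, v≡6 (mod 43); (8|43)=-1, (6|43)=+1; sign (−1)^1·-1^1·+1^3 = +1.
(a,b)_19: α=-4, u≡5; β=-2, v≡5 (mod 19); (5|19)=+1, (5|19)=+1; sign (−1)^0·+1^-2·+1^-4 = +1.
(-3110405, 70649 / ℚ) ramifies at {17, 31}: a division algebra.

[17, 31]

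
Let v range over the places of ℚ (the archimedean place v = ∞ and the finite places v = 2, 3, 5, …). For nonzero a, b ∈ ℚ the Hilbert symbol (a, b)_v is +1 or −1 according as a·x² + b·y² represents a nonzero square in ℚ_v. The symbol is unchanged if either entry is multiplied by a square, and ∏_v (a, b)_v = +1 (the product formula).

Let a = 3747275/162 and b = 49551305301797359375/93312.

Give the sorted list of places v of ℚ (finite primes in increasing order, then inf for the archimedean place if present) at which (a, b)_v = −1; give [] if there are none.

(a, b) ≡ (6118, 782) mod (ℚ^×)²; places V = {2, 3, 5, 7, 17, 19, 23, ∞}.
(a,b)_5: α=2, u≡3; β=6, v≡3 (mod 5); (3|5)=-1, (3|5)=-1; sign (−1)^0·-1^6·-1^2 = +1.
(a,b)_∞: sgn(6118)=+, sgn(782)=+, so +1.
(a,b)_3: α=-4, u≡1; β=-6, v≡2 (mod 3); (1|3)=+1, (2|3)=-1; sign (−1)^0·+1^-6·-1^-4 = +1.
(a,b)_19: α=1, u≡10; β=4, v≡18 (mod 19); (10|19)=-1, (18|19)=-1; sign (−1)^0·-1^4·-1^1 = -1.
(a,b)_17: α=0, u≡15; β=1, v≡12 (mod 17); (15|17)=+1, (12|17)=-1; sign (−1)^0·+1^1·-1^0 = +1.
(a,b)_7: α=3, u≡5; β=6, v≡3 (mod 7); (5|7)=-1, (3|7)=-1; sign (−1)^0·-1^6·-1^3 = -1.
(a,b)_2: α=-1, β=-7; u≡3, v≡7 (mod 8); ε(u)ε(v)=1·1, αω(v)=-1·0, βω(u)=-7·1; sum ≡ 0  ⇒  +1.
(a,b)_23: α=1, u≡16; β=3, v≡22 (mod 23); (16|23)=+1, (22|23)=-1; sign (−1)^1·+1^3·-1^1 = +1.
|Ram(6118, 782)| = 2, even; anisotropic at {7, 19}.

[7, 19]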